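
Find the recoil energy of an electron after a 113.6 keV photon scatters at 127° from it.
29.8303 keV

By energy conservation: K_e = E_initial - E_final

First find the scattered photon energy:
Initial wavelength: λ = hc/E = 10.9141 pm
Compton shift: Δλ = λ_C(1 - cos(127°)) = 3.8865 pm
Final wavelength: λ' = 10.9141 + 3.8865 = 14.8006 pm
Final photon energy: E' = hc/λ' = 83.7697 keV

Electron kinetic energy:
K_e = E - E' = 113.6000 - 83.7697 = 29.8303 keV

(Intermediate values are shown rounded; full precision is carried through to the final answer.)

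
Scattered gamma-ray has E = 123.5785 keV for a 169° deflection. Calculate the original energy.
237.3000 keV

Convert final energy to wavelength (hc ≈ 1239.842 keV·pm):
λ' = hc/E' = 1239.842 / 123.5785 = 10.0328 pm

Calculate the Compton shift:
Δλ = λ_C(1 - cos(169°))
Δλ = 2.4263 × (1 - cos(169°))
Δλ = 4.8080 pm

Initial wavelength:
λ = λ' - Δλ = 10.0328 - 4.8080 = 5.2248 pm

Initial energy:
E = hc/λ = 1239.842 / 5.2248 = 237.3000 keV

(Intermediate values are shown rounded; full precision is carried through to the final answer.)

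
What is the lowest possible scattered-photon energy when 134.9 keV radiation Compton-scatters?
88.2862 keV (at θ = 180°)

The scattered photon has minimum energy when its wavelength is maximum, i.e., when the Compton shift Δλ = λ_C(1 − cos θ) is maximum. This occurs at θ = 180° (backscattering), giving Δλ_max = 2λ_C = 4.8526 pm.

Initial wavelength: λ₀ = hc/E₀ = 9.1908 pm
Maximum final wavelength: λ'_max = λ₀ + 2λ_C = 9.1908 + 4.8526 = 14.0434 pm
Minimum final energy: E'_min = hc/λ'_max = 88.2862 keV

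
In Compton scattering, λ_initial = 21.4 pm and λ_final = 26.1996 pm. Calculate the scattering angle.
168.00°

First find the wavelength shift:
Δλ = λ' - λ = 26.1996 - 21.4 = 4.7996 pm

Using Δλ = λ_C(1 - cos θ), with λ_C = h/(m_e·c) ≈ 2.42631024 pm:
cos θ = 1 - Δλ/λ_C
cos θ = 1 - 4.7996/2.42631024
cos θ = -0.978148

θ = arccos(-0.978148)
θ = 168.00°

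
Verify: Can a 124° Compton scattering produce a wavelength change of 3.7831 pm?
Yes, consistent

Calculate the expected shift for θ = 124°:

Δλ_expected = λ_C(1 - cos(124°))
Δλ_expected = 2.4263 × (1 - cos(124°))
Δλ_expected = 2.4263 × 1.5592
Δλ_expected = 3.7831 pm

Given shift: 3.7831 pm
Expected shift: 3.7831 pm
Difference: 0.0000 pm

The values match. This is consistent with Compton scattering at the stated angle.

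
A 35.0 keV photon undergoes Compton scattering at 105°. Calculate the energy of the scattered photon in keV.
32.2218 keV

First convert energy to wavelength:
λ = hc/E, with hc ≈ 1239.842 keV·pm (i.e. 1239.842 eV·nm)

For E = 35.0 keV = 35000 eV:
λ = 1239.842 keV·pm / 35.0 keV
λ = 35.4241 pm

Calculate the Compton shift:
Δλ = λ_C(1 - cos(105°)) = 2.4263 × 1.2588
Δλ = 3.0543 pm

Final wavelength:
λ' = 35.4241 + 3.0543 = 38.4783 pm

Final energy:
E' = hc/λ' = 1239.842 / 38.4783 = 32.2218 keV

(Intermediate values are shown rounded; full precision is carried through to the final answer.)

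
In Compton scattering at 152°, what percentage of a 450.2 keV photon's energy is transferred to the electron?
0.6239 (or 62.39%)

Calculate initial and final photon energies:

Initial: E₀ = 450.2 keV → λ₀ = 2.7540 pm
Compton shift: Δλ = 4.5686 pm
Final wavelength: λ' = 7.3226 pm
Final energy: E' = 169.3173 keV

Fractional energy loss:
(E₀ - E')/E₀ = (450.2000 - 169.3173)/450.2000
= 280.8827/450.2000
= 0.6239
= 62.39%

(Intermediate values are shown rounded; full precision is carried through to the final answer.)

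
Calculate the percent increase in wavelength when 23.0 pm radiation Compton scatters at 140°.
18.6303%

Calculate the Compton shift:
Δλ = λ_C(1 - cos(140°))
Δλ = 2.4263 × (1 - cos(140°))
Δλ = 2.4263 × 1.7660
Δλ = 4.2850 pm

Percentage change:
(Δλ/λ₀) × 100 = (4.2850/23.0) × 100
= 18.6303%

(Intermediate values are shown rounded; full precision is carried through to the final answer.)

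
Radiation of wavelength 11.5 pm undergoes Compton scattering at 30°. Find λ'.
11.8251 pm

Using the Compton formula: λ' = λ + λ_C(1 − cos θ)

For θ = 30°, cos θ = √3/2 (exact) ≈ 0.8660, so:
1 − cos 30° = 1 − (√3/2) ≈ 0.1340

Δλ = λ_C × 0.1340 = 2.4263 × 0.1340 = 0.3251 pm

λ' = 11.5 + 0.3251 = 11.8251 pm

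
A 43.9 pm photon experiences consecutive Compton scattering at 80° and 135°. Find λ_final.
50.0470 pm

Apply Compton shift twice:

First scattering at θ₁ = 80°:
Δλ₁ = λ_C(1 - cos(80°))
Δλ₁ = 2.4263 × 0.8264
Δλ₁ = 2.0050 pm

After first scattering:
λ₁ = 43.9 + 2.0050 = 45.9050 pm

Second scattering at θ₂ = 135°:
Δλ₂ = λ_C(1 - cos(135°))
Δλ₂ = 2.4263 × 1.7071
Δλ₂ = 4.1420 pm

Final wavelength:
λ₂ = 45.9050 + 4.1420 = 50.0470 pm

Total shift: Δλ_total = 2.0050 + 4.1420 = 6.1470 pm

(Intermediate values are shown rounded; full precision is carried through to the final answer.)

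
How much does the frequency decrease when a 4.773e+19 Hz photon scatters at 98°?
1.459e+19 Hz (decrease)

Convert frequency to wavelength (c = 299792458 m/s):
λ₀ = c/f₀ = 299792458/4.773e+19 = 6.2810069e-12 m = 6.2810 pm

Calculate Compton shift:
Δλ = λ_C(1 - cos(98°)) = 2.7640 pm

Final wavelength:
λ' = λ₀ + Δλ = 6.2810 + 2.7640 = 9.0450 pm

Final frequency:
f' = c/λ' = 299792458/9.0449942e-12 = 3.3144572e+19 Hz

Frequency shift (decrease):
Δf = f₀ - f' = 4.773e+19 - 3.3144572e+19 = 1.459e+19 Hz

(Intermediate values are shown rounded; full precision is carried through to the final answer.)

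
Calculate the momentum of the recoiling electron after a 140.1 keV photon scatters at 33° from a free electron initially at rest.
4.1741e-23 kg·m/s

The electron is initially at rest, so by conservation of momentum:
p⃗_e = p⃗₀ − p⃗'  (incident photon momentum minus scattered photon momentum)

Photon momentum magnitudes (p = h/λ = E/c):
λ₀ = hc/E₀ = 8.8497 pm → p₀ = h/λ₀ = 7.4873e-23 kg·m/s
Δλ = λ_C(1 − cos 33°) = 0.3914 pm
λ' = 9.2411 pm → p' = h/λ' = 7.1702e-23 kg·m/s

The scattered photon makes angle θ = 33° with the incident direction, so by the law of cosines:
|p⃗_e|² = p₀² + p'² − 2p₀p'cos θ
|p⃗_e|² = (7.4873e-23)² + (7.1702e-23)² − 2·7.4873e-23·7.1702e-23·cos(33°)
|p⃗_e| = 4.1741e-23 kg·m/s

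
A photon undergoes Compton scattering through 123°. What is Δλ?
3.7478 pm

Using the Compton scattering formula:
Δλ = λ_C(1 - cos θ)

where λ_C = h/(m_e·c) ≈ 2.4263 pm is the Compton wavelength of an electron.

For θ = 123°:
cos(123°) = -0.5446
1 - cos(123°) = 1.5446

Δλ = 2.4263 × 1.5446
Δλ = 3.7478 pm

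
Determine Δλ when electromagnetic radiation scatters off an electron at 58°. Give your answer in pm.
1.1406 pm

Using the Compton scattering formula:
Δλ = λ_C(1 - cos θ)

where λ_C = h/(m_e·c) ≈ 2.4263 pm is the Compton wavelength of an electron.

For θ = 58°:
cos(58°) = 0.5299
1 - cos(58°) = 0.4701

Δλ = 2.4263 × 0.4701
Δλ = 1.1406 pm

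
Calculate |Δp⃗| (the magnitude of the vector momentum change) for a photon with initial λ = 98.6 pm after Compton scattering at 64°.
7.0742e-24 kg·m/s

Photon momentum magnitude is p = h/λ.

Initial momentum:
p₀ = h/λ = 6.6261e-34/9.8600e-11 = 6.7202e-24 kg·m/s

After scattering:
λ' = λ + Δλ = 98.6 + 1.3627 = 99.9627 pm
p' = h/λ' = 6.6261e-34/9.9963e-11 = 6.6285e-24 kg·m/s

Momentum is a vector; the scattered photon's direction makes angle θ = 64° with the incident direction. The magnitude of the vector change Δp⃗ = p⃗₀ − p⃗' is found from the law of cosines:
|Δp⃗|² = p₀² + p'² − 2p₀p'cos θ
|Δp⃗|² = (6.7202e-24)² + (6.6285e-24)² − 2·6.7202e-24·6.6285e-24·cos(64°)
|Δp⃗| = 7.0742e-24 kg·m/s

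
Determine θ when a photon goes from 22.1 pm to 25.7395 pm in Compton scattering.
120.00°

First find the wavelength shift:
Δλ = λ' - λ = 25.7395 - 22.1 = 3.6395 pm

Using Δλ = λ_C(1 - cos θ), with λ_C = h/(m_e·c) ≈ 2.42631024 pm:
cos θ = 1 - Δλ/λ_C
cos θ = 1 - 3.6395/2.42631024
cos θ = -0.500014

θ = arccos(-0.500014)
θ = 120.00°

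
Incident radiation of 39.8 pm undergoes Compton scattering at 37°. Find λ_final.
40.2886 pm

Using the Compton scattering formula:
λ' = λ + Δλ = λ + λ_C(1 - cos θ)

Given:
- Initial wavelength λ = 39.8 pm
- Scattering angle θ = 37°
- Compton wavelength λ_C ≈ 2.4263 pm

Calculate the shift:
Δλ = 2.4263 × (1 - cos(37°))
Δλ = 2.4263 × 0.2014
Δλ = 0.4886 pm

Final wavelength:
λ' = 39.8 + 0.4886 = 40.2886 pm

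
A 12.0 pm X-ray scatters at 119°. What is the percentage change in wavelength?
30.0217%

Calculate the Compton shift:
Δλ = λ_C(1 - cos(119°))
Δλ = 2.4263 × (1 - cos(119°))
Δλ = 2.4263 × 1.4848
Δλ = 3.6026 pm

Percentage change:
(Δλ/λ₀) × 100 = (3.6026/12.0) × 100
= 30.0217%

(Intermediate values are shown rounded; full precision is carried through to the final answer.)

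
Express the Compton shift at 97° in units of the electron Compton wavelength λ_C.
1.1219 λ_C

The Compton shift formula is:
Δλ = λ_C(1 - cos θ)

Dividing both sides by λ_C:
Δλ/λ_C = 1 - cos θ

For θ = 97°:
Δλ/λ_C = 1 - cos(97°)
Δλ/λ_C = 1 - -0.1219
Δλ/λ_C = 1.1219

This means the shift is 1.1219 × λ_C = 2.7220 pm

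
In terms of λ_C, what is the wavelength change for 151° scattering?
1.8746 λ_C

The Compton shift formula is:
Δλ = λ_C(1 - cos θ)

Dividing both sides by λ_C:
Δλ/λ_C = 1 - cos θ

For θ = 151°:
Δλ/λ_C = 1 - cos(151°)
Δλ/λ_C = 1 - -0.8746
Δλ/λ_C = 1.8746

This means the shift is 1.8746 × λ_C = 4.5484 pm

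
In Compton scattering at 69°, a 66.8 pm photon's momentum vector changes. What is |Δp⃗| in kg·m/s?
1.1110e-23 kg·m/s

Photon momentum magnitude is p = h/λ.

Initial momentum:
p₀ = h/λ = 6.6261e-34/6.6800e-11 = 9.9193e-24 kg·m/s

After scattering:
λ' = λ + Δλ = 66.8 + 1.5568 = 68.3568 pm
p' = h/λ' = 6.6261e-34/6.8357e-11 = 9.6934e-24 kg·m/s

Momentum is a vector; the scattered photon's direction makes angle θ = 69° with the incident direction. The magnitude of the vector change Δp⃗ = p⃗₀ − p⃗' is found from the law of cosines:
|Δp⃗|² = p₀² + p'² − 2p₀p'cos θ
|Δp⃗|² = (9.9193e-24)² + (9.6934e-24)² − 2·9.9193e-24·9.6934e-24·cos(69°)
|Δp⃗| = 1.1110e-23 kg·m/s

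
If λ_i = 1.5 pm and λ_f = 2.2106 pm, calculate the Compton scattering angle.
45.00°

First find the wavelength shift:
Δλ = λ' - λ = 2.2106 - 1.5 = 0.7106 pm

Using Δλ = λ_C(1 - cos θ), with λ_C = h/(m_e·c) ≈ 2.42631024 pm:
cos θ = 1 - Δλ/λ_C
cos θ = 1 - 0.7106/2.42631024
cos θ = 0.707127

θ = arccos(0.707127)
θ = 45.00°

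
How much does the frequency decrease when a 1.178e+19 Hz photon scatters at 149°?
1.772e+18 Hz (decrease)

Convert frequency to wavelength (c = 299792458 m/s):
λ₀ = c/f₀ = 299792458/1.178e+19 = 2.5449275e-11 m = 25.4493 pm

Calculate Compton shift:
Δλ = λ_C(1 - cos(149°)) = 4.5061 pm

Final wavelength:
λ' = λ₀ + Δλ = 25.4493 + 4.5061 = 29.9553 pm

Final frequency:
f' = c/λ' = 299792458/2.9955339e-11 = 1.0007981e+19 Hz

Frequency shift (decrease):
Δf = f₀ - f' = 1.178e+19 - 1.0007981e+19 = 1.772e+18 Hz

(Intermediate values are shown rounded; full precision is carried through to the final answer.)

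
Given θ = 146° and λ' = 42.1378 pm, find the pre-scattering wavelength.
37.7000 pm

From λ' = λ + Δλ, we have λ = λ' - Δλ

First calculate the Compton shift:
Δλ = λ_C(1 - cos θ)
Δλ = 2.4263 × (1 - cos(146°))
Δλ = 2.4263 × 1.8290
Δλ = 4.4378 pm

Initial wavelength:
λ = λ' - Δλ
λ = 42.1378 - 4.4378
λ = 37.7000 pm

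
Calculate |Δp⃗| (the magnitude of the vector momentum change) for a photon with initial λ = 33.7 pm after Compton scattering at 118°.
3.2109e-23 kg·m/s

Photon momentum magnitude is p = h/λ.

Initial momentum:
p₀ = h/λ = 6.6261e-34/3.3700e-11 = 1.9662e-23 kg·m/s

After scattering:
λ' = λ + Δλ = 33.7 + 3.5654 = 37.2654 pm
p' = h/λ' = 6.6261e-34/3.7265e-11 = 1.7781e-23 kg·m/s

Momentum is a vector; the scattered photon's direction makes angle θ = 118° with the incident direction. The magnitude of the vector change Δp⃗ = p⃗₀ − p⃗' is found from the law of cosines:
|Δp⃗|² = p₀² + p'² − 2p₀p'cos θ
|Δp⃗|² = (1.9662e-23)² + (1.7781e-23)² − 2·1.9662e-23·1.7781e-23·cos(118°)
|Δp⃗| = 3.2109e-23 kg·m/s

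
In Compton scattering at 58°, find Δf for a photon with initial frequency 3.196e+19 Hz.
3.465e+18 Hz (decrease)

Convert frequency to wavelength (c = 299792458 m/s):
λ₀ = c/f₀ = 299792458/3.196e+19 = 9.3802396e-12 m = 9.3802 pm

Calculate Compton shift:
Δλ = λ_C(1 - cos(58°)) = 1.1406 pm

Final wavelength:
λ' = λ₀ + Δλ = 9.3802 + 1.1406 = 10.5208 pm

Final frequency:
f' = c/λ' = 299792458/1.0520801e-11 = 2.8495211e+19 Hz

Frequency shift (decrease):
Δf = f₀ - f' = 3.196e+19 - 2.8495211e+19 = 3.465e+18 Hz

(Intermediate values are shown rounded; full precision is carried through to the final answer.)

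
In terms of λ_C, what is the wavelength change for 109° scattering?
1.3256 λ_C

The Compton shift formula is:
Δλ = λ_C(1 - cos θ)

Dividing both sides by λ_C:
Δλ/λ_C = 1 - cos θ

For θ = 109°:
Δλ/λ_C = 1 - cos(109°)
Δλ/λ_C = 1 - -0.3256
Δλ/λ_C = 1.3256

This means the shift is 1.3256 × λ_C = 3.2162 pm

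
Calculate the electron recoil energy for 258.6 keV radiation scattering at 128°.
116.3271 keV

By energy conservation: K_e = E_initial - E_final

First find the scattered photon energy:
Initial wavelength: λ = hc/E = 4.7944 pm
Compton shift: Δλ = λ_C(1 - cos(128°)) = 3.9201 pm
Final wavelength: λ' = 4.7944 + 3.9201 = 8.7145 pm
Final photon energy: E' = hc/λ' = 142.2729 keV

Electron kinetic energy:
K_e = E - E' = 258.6000 - 142.2729 = 116.3271 keV

(Intermediate values are shown rounded; full precision is carried through to the final answer.)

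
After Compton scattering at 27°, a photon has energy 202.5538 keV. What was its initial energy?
211.7000 keV

Convert final energy to wavelength (hc ≈ 1239.842 keV·pm):
λ' = hc/E' = 1239.842 / 202.5538 = 6.1211 pm

Calculate the Compton shift:
Δλ = λ_C(1 - cos(27°))
Δλ = 2.4263 × (1 - cos(27°))
Δλ = 0.2645 pm

Initial wavelength:
λ = λ' - Δλ = 6.1211 - 0.2645 = 5.8566 pm

Initial energy:
E = hc/λ = 1239.842 / 5.8566 = 211.7000 keV

(Intermediate values are shown rounded; full precision is carried through to the final answer.)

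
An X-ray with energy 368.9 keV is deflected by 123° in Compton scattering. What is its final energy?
174.4122 keV

First convert energy to wavelength:
λ = hc/E, with hc ≈ 1239.842 keV·pm (i.e. 1239.842 eV·nm)

For E = 368.9 keV = 368900 eV:
λ = 1239.842 keV·pm / 368.9 keV
λ = 3.3609 pm

Calculate the Compton shift:
Δλ = λ_C(1 - cos(123°)) = 2.4263 × 1.5446
Δλ = 3.7478 pm

Final wavelength:
λ' = 3.3609 + 3.7478 = 7.1087 pm

Final energy:
E' = hc/λ' = 1239.842 / 7.1087 = 174.4122 keV

(Intermediate values are shown rounded; full precision is carried through to the final answer.)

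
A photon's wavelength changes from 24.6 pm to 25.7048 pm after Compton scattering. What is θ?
57.00°

First find the wavelength shift:
Δλ = λ' - λ = 25.7048 - 24.6 = 1.1048 pm

Using Δλ = λ_C(1 - cos θ), with λ_C = h/(m_e·c) ≈ 2.42631024 pm:
cos θ = 1 - Δλ/λ_C
cos θ = 1 - 1.1048/2.42631024
cos θ = 0.544658

θ = arccos(0.544658)
θ = 57.00°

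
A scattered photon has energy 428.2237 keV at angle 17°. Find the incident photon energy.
444.5000 keV

Convert final energy to wavelength (hc ≈ 1239.842 keV·pm):
λ' = hc/E' = 1239.842 / 428.2237 = 2.8953 pm

Calculate the Compton shift:
Δλ = λ_C(1 - cos(17°))
Δλ = 2.4263 × (1 - cos(17°))
Δλ = 0.1060 pm

Initial wavelength:
λ = λ' - Δλ = 2.8953 - 0.1060 = 2.7893 pm

Initial energy:
E = hc/λ = 1239.842 / 2.7893 = 444.5000 keV

(Intermediate values are shown rounded; full precision is carried through to the final answer.)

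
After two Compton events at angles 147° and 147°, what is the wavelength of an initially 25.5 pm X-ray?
34.4224 pm

Apply Compton shift twice:

First scattering at θ₁ = 147°:
Δλ₁ = λ_C(1 - cos(147°))
Δλ₁ = 2.4263 × 1.8387
Δλ₁ = 4.4612 pm

After first scattering:
λ₁ = 25.5 + 4.4612 = 29.9612 pm

Second scattering at θ₂ = 147°:
Δλ₂ = λ_C(1 - cos(147°))
Δλ₂ = 2.4263 × 1.8387
Δλ₂ = 4.4612 pm

Final wavelength:
λ₂ = 29.9612 + 4.4612 = 34.4224 pm

Total shift: Δλ_total = 4.4612 + 4.4612 = 8.9224 pm

(Intermediate values are shown rounded; full precision is carried through to the final answer.)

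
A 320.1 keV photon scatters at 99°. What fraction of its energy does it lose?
0.4201 (or 42.01%)

Calculate initial and final photon energies:

Initial: E₀ = 320.1 keV → λ₀ = 3.8733 pm
Compton shift: Δλ = 2.8059 pm
Final wavelength: λ' = 6.6792 pm
Final energy: E' = 185.6283 keV

Fractional energy loss:
(E₀ - E')/E₀ = (320.1000 - 185.6283)/320.1000
= 134.4717/320.1000
= 0.4201
= 42.01%

(Intermediate values are shown rounded; full precision is carried through to the final answer.)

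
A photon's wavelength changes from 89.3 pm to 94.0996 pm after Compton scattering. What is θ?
168.00°

First find the wavelength shift:
Δλ = λ' - λ = 94.0996 - 89.3 = 4.7996 pm

Using Δλ = λ_C(1 - cos θ), with λ_C = h/(m_e·c) ≈ 2.42631024 pm:
cos θ = 1 - Δλ/λ_C
cos θ = 1 - 4.7996/2.42631024
cos θ = -0.978148

θ = arccos(-0.978148)
θ = 168.00°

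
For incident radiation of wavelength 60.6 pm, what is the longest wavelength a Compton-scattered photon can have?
65.4526 pm (at θ = 180°)

The Compton shift is Δλ = λ_C(1 − cos θ).

Since cos θ ranges from −1 to 1, the factor (1 − cos θ) ranges from 0 to 2; the maximum shift occurs at θ = 180° (backscattering):
Δλ_max = 2λ_C = 2 × 2.4263 pm = 4.8526 pm

Maximum scattered wavelength:
λ'_max = λ₀ + Δλ_max = 60.6 + 4.8526 = 65.4526 pm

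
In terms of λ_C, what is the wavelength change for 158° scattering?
1.9272 λ_C

The Compton shift formula is:
Δλ = λ_C(1 - cos θ)

Dividing both sides by λ_C:
Δλ/λ_C = 1 - cos θ

For θ = 158°:
Δλ/λ_C = 1 - cos(158°)
Δλ/λ_C = 1 - -0.9272
Δλ/λ_C = 1.9272

This means the shift is 1.9272 × λ_C = 4.6759 pm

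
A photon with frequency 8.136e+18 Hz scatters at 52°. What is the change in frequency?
2.008e+17 Hz (decrease)

Convert frequency to wavelength (c = 299792458 m/s):
λ₀ = c/f₀ = 299792458/8.136e+18 = 3.6847647e-11 m = 36.8476 pm

Calculate Compton shift:
Δλ = λ_C(1 - cos(52°)) = 0.9325 pm

Final wavelength:
λ' = λ₀ + Δλ = 36.8476 + 0.9325 = 37.7802 pm

Final frequency:
f' = c/λ' = 299792458/3.7780172e-11 = 7.9351799e+18 Hz

Frequency shift (decrease):
Δf = f₀ - f' = 8.136e+18 - 7.9351799e+18 = 2.008e+17 Hz

(Intermediate values are shown rounded; full precision is carried through to the final answer.)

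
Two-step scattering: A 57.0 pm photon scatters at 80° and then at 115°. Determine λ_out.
62.4567 pm

Apply Compton shift twice:

First scattering at θ₁ = 80°:
Δλ₁ = λ_C(1 - cos(80°))
Δλ₁ = 2.4263 × 0.8264
Δλ₁ = 2.0050 pm

After first scattering:
λ₁ = 57.0 + 2.0050 = 59.0050 pm

Second scattering at θ₂ = 115°:
Δλ₂ = λ_C(1 - cos(115°))
Δλ₂ = 2.4263 × 1.4226
Δλ₂ = 3.4517 pm

Final wavelength:
λ₂ = 59.0050 + 3.4517 = 62.4567 pm

Total shift: Δλ_total = 2.0050 + 3.4517 = 5.4567 pm

(Intermediate values are shown rounded; full precision is carried through to the final answer.)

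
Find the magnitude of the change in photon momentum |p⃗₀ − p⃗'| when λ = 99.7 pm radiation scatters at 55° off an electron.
6.1064e-24 kg·m/s

Photon momentum magnitude is p = h/λ.

Initial momentum:
p₀ = h/λ = 6.6261e-34/9.9700e-11 = 6.6460e-24 kg·m/s

After scattering:
λ' = λ + Δλ = 99.7 + 1.0346 = 100.7346 pm
p' = h/λ' = 6.6261e-34/1.0073e-10 = 6.5777e-24 kg·m/s

Momentum is a vector; the scattered photon's direction makes angle θ = 55° with the incident direction. The magnitude of the vector change Δp⃗ = p⃗₀ − p⃗' is found from the law of cosines:
|Δp⃗|² = p₀² + p'² − 2p₀p'cos θ
|Δp⃗|² = (6.6460e-24)² + (6.5777e-24)² − 2·6.6460e-24·6.5777e-24·cos(55°)
|Δp⃗| = 6.1064e-24 kg·m/s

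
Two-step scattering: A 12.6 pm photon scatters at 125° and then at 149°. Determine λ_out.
20.9240 pm

Apply Compton shift twice:

First scattering at θ₁ = 125°:
Δλ₁ = λ_C(1 - cos(125°))
Δλ₁ = 2.4263 × 1.5736
Δλ₁ = 3.8180 pm

After first scattering:
λ₁ = 12.6 + 3.8180 = 16.4180 pm

Second scattering at θ₂ = 149°:
Δλ₂ = λ_C(1 - cos(149°))
Δλ₂ = 2.4263 × 1.8572
Δλ₂ = 4.5061 pm

Final wavelength:
λ₂ = 16.4180 + 4.5061 = 20.9240 pm

Total shift: Δλ_total = 3.8180 + 4.5061 = 8.3240 pm

(Intermediate values are shown rounded; full precision is carried through to the final answer.)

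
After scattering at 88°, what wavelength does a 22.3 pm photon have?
24.6416 pm

Using the Compton scattering formula:
λ' = λ + Δλ = λ + λ_C(1 - cos θ)

Given:
- Initial wavelength λ = 22.3 pm
- Scattering angle θ = 88°
- Compton wavelength λ_C ≈ 2.4263 pm

Calculate the shift:
Δλ = 2.4263 × (1 - cos(88°))
Δλ = 2.4263 × 0.9651
Δλ = 2.3416 pm

Final wavelength:
λ' = 22.3 + 2.3416 = 24.6416 pm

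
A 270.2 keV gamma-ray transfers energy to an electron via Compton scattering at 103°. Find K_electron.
106.2153 keV

By energy conservation: K_e = E_initial - E_final

First find the scattered photon energy:
Initial wavelength: λ = hc/E = 4.5886 pm
Compton shift: Δλ = λ_C(1 - cos(103°)) = 2.9721 pm
Final wavelength: λ' = 4.5886 + 2.9721 = 7.5607 pm
Final photon energy: E' = hc/λ' = 163.9847 keV

Electron kinetic energy:
K_e = E - E' = 270.2000 - 163.9847 = 106.2153 keV

(Intermediate values are shown rounded; full precision is carried through to the final answer.)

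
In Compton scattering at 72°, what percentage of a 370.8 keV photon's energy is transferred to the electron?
0.3340 (or 33.40%)

Calculate initial and final photon energies:

Initial: E₀ = 370.8 keV → λ₀ = 3.3437 pm
Compton shift: Δλ = 1.6765 pm
Final wavelength: λ' = 5.0202 pm
Final energy: E' = 246.9690 keV

Fractional energy loss:
(E₀ - E')/E₀ = (370.8000 - 246.9690)/370.8000
= 123.8310/370.8000
= 0.3340
= 33.40%

(Intermediate values are shown rounded; full precision is carried through to the final answer.)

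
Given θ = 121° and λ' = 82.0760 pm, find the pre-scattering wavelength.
78.4000 pm

From λ' = λ + Δλ, we have λ = λ' - Δλ

First calculate the Compton shift:
Δλ = λ_C(1 - cos θ)
Δλ = 2.4263 × (1 - cos(121°))
Δλ = 2.4263 × 1.5150
Δλ = 3.6760 pm

Initial wavelength:
λ = λ' - Δλ
λ = 82.0760 - 3.6760
λ = 78.4000 pm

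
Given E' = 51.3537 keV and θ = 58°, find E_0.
53.9000 keV

Convert final energy to wavelength (hc ≈ 1239.842 keV·pm):
λ' = hc/E' = 1239.842 / 51.3537 = 24.1432 pm

Calculate the Compton shift:
Δλ = λ_C(1 - cos(58°))
Δλ = 2.4263 × (1 - cos(58°))
Δλ = 1.1406 pm

Initial wavelength:
λ = λ' - Δλ = 24.1432 - 1.1406 = 23.0026 pm

Initial energy:
E = hc/λ = 1239.842 / 23.0026 = 53.9000 keV

(Intermediate values are shown rounded; full precision is carried through to the final answer.)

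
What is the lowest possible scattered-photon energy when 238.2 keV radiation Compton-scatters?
123.2733 keV (at θ = 180°)

The scattered photon has minimum energy when its wavelength is maximum, i.e., when the Compton shift Δλ = λ_C(1 − cos θ) is maximum. This occurs at θ = 180° (backscattering), giving Δλ_max = 2λ_C = 4.8526 pm.

Initial wavelength: λ₀ = hc/E₀ = 5.2050 pm
Maximum final wavelength: λ'_max = λ₀ + 2λ_C = 5.2050 + 4.8526 = 10.0577 pm
Minimum final energy: E'_min = hc/λ'_max = 123.2733 keV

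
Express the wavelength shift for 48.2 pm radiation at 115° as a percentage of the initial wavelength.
7.1612%

Calculate the Compton shift:
Δλ = λ_C(1 - cos(115°))
Δλ = 2.4263 × (1 - cos(115°))
Δλ = 2.4263 × 1.4226
Δλ = 3.4517 pm

Percentage change:
(Δλ/λ₀) × 100 = (3.4517/48.2) × 100
= 7.1612%

(Intermediate values are shown rounded; full precision is carried through to the final answer.)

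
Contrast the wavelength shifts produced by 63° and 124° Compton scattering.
124° produces the larger shift by a factor of 2.856

Calculate both shifts using Δλ = λ_C(1 - cos θ):

For θ₁ = 63°:
Δλ₁ = 2.4263 × (1 - cos(63°))
Δλ₁ = 2.4263 × 0.5460
Δλ₁ = 1.3248 pm

For θ₂ = 124°:
Δλ₂ = 2.4263 × (1 - cos(124°))
Δλ₂ = 2.4263 × 1.5592
Δλ₂ = 3.7831 pm

The 124° angle produces the larger shift.
Ratio: 3.7831/1.3248 = 2.856

(Intermediate values are shown rounded; full precision is carried through to the final answer.)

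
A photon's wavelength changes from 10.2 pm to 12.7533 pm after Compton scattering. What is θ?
93.00°

First find the wavelength shift:
Δλ = λ' - λ = 12.7533 - 10.2 = 2.5533 pm

Using Δλ = λ_C(1 - cos θ), with λ_C = h/(m_e·c) ≈ 2.42631024 pm:
cos θ = 1 - Δλ/λ_C
cos θ = 1 - 2.5533/2.42631024
cos θ = -0.052339

θ = arccos(-0.052339)
θ = 93.00°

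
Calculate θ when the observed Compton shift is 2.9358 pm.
102.12°

From the Compton formula Δλ = λ_C(1 - cos θ), we can solve for θ:

cos θ = 1 - Δλ/λ_C

Given:
- Δλ = 2.9358 pm
- λ_C = h/(m_e·c) ≈ 2.42631024 pm

cos θ = 1 - 2.9358/2.42631024
cos θ = 1 - 1.209985
cos θ = -0.209985

θ = arccos(-0.209985)
θ = 102.12°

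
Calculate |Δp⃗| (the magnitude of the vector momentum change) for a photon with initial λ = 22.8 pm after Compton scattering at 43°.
2.1020e-23 kg·m/s

Photon momentum magnitude is p = h/λ.

Initial momentum:
p₀ = h/λ = 6.6261e-34/2.2800e-11 = 2.9062e-23 kg·m/s

After scattering:
λ' = λ + Δλ = 22.8 + 0.6518 = 23.4518 pm
p' = h/λ' = 6.6261e-34/2.3452e-11 = 2.8254e-23 kg·m/s

Momentum is a vector; the scattered photon's direction makes angle θ = 43° with the incident direction. The magnitude of the vector change Δp⃗ = p⃗₀ − p⃗' is found from the law of cosines:
|Δp⃗|² = p₀² + p'² − 2p₀p'cos θ
|Δp⃗|² = (2.9062e-23)² + (2.8254e-23)² − 2·2.9062e-23·2.8254e-23·cos(43°)
|Δp⃗| = 2.1020e-23 kg·m/s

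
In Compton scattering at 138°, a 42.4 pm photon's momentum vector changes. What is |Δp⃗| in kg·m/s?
2.7860e-23 kg·m/s

Photon momentum magnitude is p = h/λ.

Initial momentum:
p₀ = h/λ = 6.6261e-34/4.2400e-11 = 1.5628e-23 kg·m/s

After scattering:
λ' = λ + Δλ = 42.4 + 4.2294 = 46.6294 pm
p' = h/λ' = 6.6261e-34/4.6629e-11 = 1.4210e-23 kg·m/s

Momentum is a vector; the scattered photon's direction makes angle θ = 138° with the incident direction. The magnitude of the vector change Δp⃗ = p⃗₀ − p⃗' is found from the law of cosines:
|Δp⃗|² = p₀² + p'² − 2p₀p'cos θ
|Δp⃗|² = (1.5628e-23)² + (1.4210e-23)² − 2·1.5628e-23·1.4210e-23·cos(138°)
|Δp⃗| = 2.7860e-23 kg·m/s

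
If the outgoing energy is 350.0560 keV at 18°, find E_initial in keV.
362.2000 keV

Convert final energy to wavelength (hc ≈ 1239.842 keV·pm):
λ' = hc/E' = 1239.842 / 350.0560 = 3.5418 pm

Calculate the Compton shift:
Δλ = λ_C(1 - cos(18°))
Δλ = 2.4263 × (1 - cos(18°))
Δλ = 0.1188 pm

Initial wavelength:
λ = λ' - Δλ = 3.5418 - 0.1188 = 3.4231 pm

Initial energy:
E = hc/λ = 1239.842 / 3.4231 = 362.2000 keV

(Intermediate values are shown rounded; full precision is carried through to the final answer.)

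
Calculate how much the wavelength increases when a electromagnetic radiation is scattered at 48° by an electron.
0.8028 pm

Using the Compton scattering formula:
Δλ = λ_C(1 - cos θ)

where λ_C = h/(m_e·c) ≈ 2.4263 pm is the Compton wavelength of an electron.

For θ = 48°:
cos(48°) = 0.6691
1 - cos(48°) = 0.3309

Δλ = 2.4263 × 0.3309
Δλ = 0.8028 pm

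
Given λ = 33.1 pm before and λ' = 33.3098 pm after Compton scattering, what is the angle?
24.00°

First find the wavelength shift:
Δλ = λ' - λ = 33.3098 - 33.1 = 0.2098 pm

Using Δλ = λ_C(1 - cos θ), with λ_C = h/(m_e·c) ≈ 2.42631024 pm:
cos θ = 1 - Δλ/λ_C
cos θ = 1 - 0.2098/2.42631024
cos θ = 0.913531

θ = arccos(0.913531)
θ = 24.00°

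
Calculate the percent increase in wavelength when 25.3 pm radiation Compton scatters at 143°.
17.2492%

Calculate the Compton shift:
Δλ = λ_C(1 - cos(143°))
Δλ = 2.4263 × (1 - cos(143°))
Δλ = 2.4263 × 1.7986
Δλ = 4.3640 pm

Percentage change:
(Δλ/λ₀) × 100 = (4.3640/25.3) × 100
= 17.2492%

(Intermediate values are shown rounded; full precision is carried through to the final answer.)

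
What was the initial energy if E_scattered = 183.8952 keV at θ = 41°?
201.7000 keV

Convert final energy to wavelength (hc ≈ 1239.842 keV·pm):
λ' = hc/E' = 1239.842 / 183.8952 = 6.7421 pm

Calculate the Compton shift:
Δλ = λ_C(1 - cos(41°))
Δλ = 2.4263 × (1 - cos(41°))
Δλ = 0.5952 pm

Initial wavelength:
λ = λ' - Δλ = 6.7421 - 0.5952 = 6.1470 pm

Initial energy:
E = hc/λ = 1239.842 / 6.1470 = 201.7000 keV

(Intermediate values are shown rounded; full precision is carried through to the final answer.)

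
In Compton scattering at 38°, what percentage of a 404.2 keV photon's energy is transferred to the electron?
0.1436 (or 14.36%)

Calculate initial and final photon energies:

Initial: E₀ = 404.2 keV → λ₀ = 3.0674 pm
Compton shift: Δλ = 0.5144 pm
Final wavelength: λ' = 3.5817 pm
Final energy: E' = 346.1555 keV

Fractional energy loss:
(E₀ - E')/E₀ = (404.2000 - 346.1555)/404.2000
= 58.0445/404.2000
= 0.1436
= 14.36%

(Intermediate values are shown rounded; full precision is carried through to the final answer.)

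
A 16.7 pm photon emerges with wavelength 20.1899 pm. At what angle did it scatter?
116.00°

First find the wavelength shift:
Δλ = λ' - λ = 20.1899 - 16.7 = 3.4899 pm

Using Δλ = λ_C(1 - cos θ), with λ_C = h/(m_e·c) ≈ 2.42631024 pm:
cos θ = 1 - Δλ/λ_C
cos θ = 1 - 3.4899/2.42631024
cos θ = -0.438357

θ = arccos(-0.438357)
θ = 116.00°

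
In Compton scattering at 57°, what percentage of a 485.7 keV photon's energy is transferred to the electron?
0.3021 (or 30.21%)

Calculate initial and final photon energies:

Initial: E₀ = 485.7 keV → λ₀ = 2.5527 pm
Compton shift: Δλ = 1.1048 pm
Final wavelength: λ' = 3.6575 pm
Final energy: E' = 338.9827 keV

Fractional energy loss:
(E₀ - E')/E₀ = (485.7000 - 338.9827)/485.7000
= 146.7173/485.7000
= 0.3021
= 30.21%

(Intermediate values are shown rounded; full precision is carried through to the final answer.)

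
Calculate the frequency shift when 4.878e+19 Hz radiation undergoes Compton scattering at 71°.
1.026e+19 Hz (decrease)

Convert frequency to wavelength (c = 299792458 m/s):
λ₀ = c/f₀ = 299792458/4.878e+19 = 6.1458068e-12 m = 6.1458 pm

Calculate Compton shift:
Δλ = λ_C(1 - cos(71°)) = 1.6364 pm

Final wavelength:
λ' = λ₀ + Δλ = 6.1458 + 1.6364 = 7.7822 pm

Final frequency:
f' = c/λ' = 299792458/7.7821877e-12 = 3.8522902e+19 Hz

Frequency shift (decrease):
Δf = f₀ - f' = 4.878e+19 - 3.8522902e+19 = 1.026e+19 Hz

(Intermediate values are shown rounded; full precision is carried through to the final answer.)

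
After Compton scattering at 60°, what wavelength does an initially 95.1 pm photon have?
96.3132 pm

Using the Compton formula: λ' = λ + λ_C(1 − cos θ)

For θ = 60°, cos θ = 1/2 (exact) = 0.5000, so:
1 − cos 60° = 1 − (1/2) = 0.5000

Δλ = λ_C × 0.5000 = 2.4263 × 0.5000 = 1.2132 pm

λ' = 95.1 + 1.2132 = 96.3132 pm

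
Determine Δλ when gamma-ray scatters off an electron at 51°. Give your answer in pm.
0.8994 pm

Using the Compton scattering formula:
Δλ = λ_C(1 - cos θ)

where λ_C = h/(m_e·c) ≈ 2.4263 pm is the Compton wavelength of an electron.

For θ = 51°:
cos(51°) = 0.6293
1 - cos(51°) = 0.3707

Δλ = 2.4263 × 0.3707
Δλ = 0.8994 pm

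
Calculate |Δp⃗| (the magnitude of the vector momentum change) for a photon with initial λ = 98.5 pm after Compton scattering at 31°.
3.5892e-24 kg·m/s

Photon momentum magnitude is p = h/λ.

Initial momentum:
p₀ = h/λ = 6.6261e-34/9.8500e-11 = 6.7270e-24 kg·m/s

After scattering:
λ' = λ + Δλ = 98.5 + 0.3466 = 98.8466 pm
p' = h/λ' = 6.6261e-34/9.8847e-11 = 6.7034e-24 kg·m/s

Momentum is a vector; the scattered photon's direction makes angle θ = 31° with the incident direction. The magnitude of the vector change Δp⃗ = p⃗₀ − p⃗' is found from the law of cosines:
|Δp⃗|² = p₀² + p'² − 2p₀p'cos θ
|Δp⃗|² = (6.7270e-24)² + (6.7034e-24)² − 2·6.7270e-24·6.7034e-24·cos(31°)
|Δp⃗| = 3.5892e-24 kg·m/s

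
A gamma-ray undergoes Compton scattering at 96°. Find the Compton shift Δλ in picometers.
2.6799 pm

Using the Compton scattering formula:
Δλ = λ_C(1 - cos θ)

where λ_C = h/(m_e·c) ≈ 2.4263 pm is the Compton wavelength of an electron.

For θ = 96°:
cos(96°) = -0.1045
1 - cos(96°) = 1.1045

Δλ = 2.4263 × 1.1045
Δλ = 2.6799 pm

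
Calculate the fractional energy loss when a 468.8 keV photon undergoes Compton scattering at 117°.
0.5715 (or 57.15%)

Calculate initial and final photon energies:

Initial: E₀ = 468.8 keV → λ₀ = 2.6447 pm
Compton shift: Δλ = 3.5278 pm
Final wavelength: λ' = 6.1725 pm
Final energy: E' = 200.8639 keV

Fractional energy loss:
(E₀ - E')/E₀ = (468.8000 - 200.8639)/468.8000
= 267.9361/468.8000
= 0.5715
= 57.15%

(Intermediate values are shown rounded; full precision is carried through to the final answer.)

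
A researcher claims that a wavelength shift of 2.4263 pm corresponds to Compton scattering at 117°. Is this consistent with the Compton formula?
No, inconsistent

Calculate the expected shift for θ = 117°:

Δλ_expected = λ_C(1 - cos(117°))
Δλ_expected = 2.4263 × (1 - cos(117°))
Δλ_expected = 2.4263 × 1.4540
Δλ_expected = 3.5278 pm

Given shift: 2.4263 pm
Expected shift: 3.5278 pm
Difference: 1.1015 pm

The values do not match. The given shift corresponds to θ ≈ 90.0°, not 117°.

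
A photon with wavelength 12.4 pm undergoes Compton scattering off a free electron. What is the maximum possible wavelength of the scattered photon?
17.2526 pm (at θ = 180°)

The Compton shift is Δλ = λ_C(1 − cos θ).

Since cos θ ranges from −1 to 1, the factor (1 − cos θ) ranges from 0 to 2; the maximum shift occurs at θ = 180° (backscattering):
Δλ_max = 2λ_C = 2 × 2.4263 pm = 4.8526 pm

Maximum scattered wavelength:
λ'_max = λ₀ + Δλ_max = 12.4 + 4.8526 = 17.2526 pm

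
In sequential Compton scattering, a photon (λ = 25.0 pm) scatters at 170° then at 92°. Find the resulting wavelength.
32.3267 pm

Apply Compton shift twice:

First scattering at θ₁ = 170°:
Δλ₁ = λ_C(1 - cos(170°))
Δλ₁ = 2.4263 × 1.9848
Δλ₁ = 4.8158 pm

After first scattering:
λ₁ = 25.0 + 4.8158 = 29.8158 pm

Second scattering at θ₂ = 92°:
Δλ₂ = λ_C(1 - cos(92°))
Δλ₂ = 2.4263 × 1.0349
Δλ₂ = 2.5110 pm

Final wavelength:
λ₂ = 29.8158 + 2.5110 = 32.3267 pm

Total shift: Δλ_total = 4.8158 + 2.5110 = 7.3267 pm

(Intermediate values are shown rounded; full precision is carried through to the final answer.)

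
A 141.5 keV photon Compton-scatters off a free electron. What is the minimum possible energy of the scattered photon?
91.0661 keV (at θ = 180°)

The scattered photon has minimum energy when its wavelength is maximum, i.e., when the Compton shift Δλ = λ_C(1 − cos θ) is maximum. This occurs at θ = 180° (backscattering), giving Δλ_max = 2λ_C = 4.8526 pm.

Initial wavelength: λ₀ = hc/E₀ = 8.7621 pm
Maximum final wavelength: λ'_max = λ₀ + 2λ_C = 8.7621 + 4.8526 = 13.6148 pm
Minimum final energy: E'_min = hc/λ'_max = 91.0661 keV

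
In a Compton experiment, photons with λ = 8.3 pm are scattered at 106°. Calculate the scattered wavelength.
11.3951 pm

Using the Compton scattering formula:
λ' = λ + Δλ = λ + λ_C(1 - cos θ)

Given:
- Initial wavelength λ = 8.3 pm
- Scattering angle θ = 106°
- Compton wavelength λ_C ≈ 2.4263 pm

Calculate the shift:
Δλ = 2.4263 × (1 - cos(106°))
Δλ = 2.4263 × 1.2756
Δλ = 3.0951 pm

Final wavelength:
λ' = 8.3 + 3.0951 = 11.3951 pm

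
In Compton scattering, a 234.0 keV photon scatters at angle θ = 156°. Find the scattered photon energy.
124.7160 keV

First convert energy to wavelength:
λ = hc/E, with hc ≈ 1239.842 keV·pm (i.e. 1239.842 eV·nm)

For E = 234.0 keV = 234000 eV:
λ = 1239.842 keV·pm / 234.0 keV
λ = 5.2985 pm

Calculate the Compton shift:
Δλ = λ_C(1 - cos(156°)) = 2.4263 × 1.9135
Δλ = 4.6429 pm

Final wavelength:
λ' = 5.2985 + 4.6429 = 9.9413 pm

Final energy:
E' = hc/λ' = 1239.842 / 9.9413 = 124.7160 keV

(Intermediate values are shown rounded; full precision is carried through to the final answer.)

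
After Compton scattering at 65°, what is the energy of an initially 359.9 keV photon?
255.8554 keV

First convert energy to wavelength:
λ = hc/E, with hc ≈ 1239.842 keV·pm (i.e. 1239.842 eV·nm)

For E = 359.9 keV = 359900 eV:
λ = 1239.842 keV·pm / 359.9 keV
λ = 3.4450 pm

Calculate the Compton shift:
Δλ = λ_C(1 - cos(65°)) = 2.4263 × 0.5774
Δλ = 1.4009 pm

Final wavelength:
λ' = 3.4450 + 1.4009 = 4.8459 pm

Final energy:
E' = hc/λ' = 1239.842 / 4.8459 = 255.8554 keV

(Intermediate values are shown rounded; full precision is carried through to the final answer.)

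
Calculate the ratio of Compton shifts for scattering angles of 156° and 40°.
156° produces the larger shift by a factor of 8.179

Calculate both shifts using Δλ = λ_C(1 - cos θ):

For θ₁ = 40°:
Δλ₁ = 2.4263 × (1 - cos(40°))
Δλ₁ = 2.4263 × 0.2340
Δλ₁ = 0.5676 pm

For θ₂ = 156°:
Δλ₂ = 2.4263 × (1 - cos(156°))
Δλ₂ = 2.4263 × 1.9135
Δλ₂ = 4.6429 pm

The 156° angle produces the larger shift.
Ratio: 4.6429/0.5676 = 8.179

(Intermediate values are shown rounded; full precision is carried through to the final answer.)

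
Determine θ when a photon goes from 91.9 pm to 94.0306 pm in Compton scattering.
83.00°

First find the wavelength shift:
Δλ = λ' - λ = 94.0306 - 91.9 = 2.1306 pm

Using Δλ = λ_C(1 - cos θ), with λ_C = h/(m_e·c) ≈ 2.42631024 pm:
cos θ = 1 - Δλ/λ_C
cos θ = 1 - 2.1306/2.42631024
cos θ = 0.121877

θ = arccos(0.121877)
θ = 83.00°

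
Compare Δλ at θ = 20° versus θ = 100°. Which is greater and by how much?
100° produces the larger shift by a factor of 19.461

Calculate both shifts using Δλ = λ_C(1 - cos θ):

For θ₁ = 20°:
Δλ₁ = 2.4263 × (1 - cos(20°))
Δλ₁ = 2.4263 × 0.0603
Δλ₁ = 0.1463 pm

For θ₂ = 100°:
Δλ₂ = 2.4263 × (1 - cos(100°))
Δλ₂ = 2.4263 × 1.1736
Δλ₂ = 2.8476 pm

The 100° angle produces the larger shift.
Ratio: 2.8476/0.1463 = 19.461

(Intermediate values are shown rounded; full precision is carried through to the final answer.)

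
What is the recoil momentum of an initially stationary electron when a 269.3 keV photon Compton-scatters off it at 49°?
1.1203e-22 kg·m/s

The electron is initially at rest, so by conservation of momentum:
p⃗_e = p⃗₀ − p⃗'  (incident photon momentum minus scattered photon momentum)

Photon momentum magnitudes (p = h/λ = E/c):
λ₀ = hc/E₀ = 4.6039 pm → p₀ = h/λ₀ = 1.4392e-22 kg·m/s
Δλ = λ_C(1 − cos 49°) = 0.8345 pm
λ' = 5.4385 pm → p' = h/λ' = 1.2184e-22 kg·m/s

The scattered photon makes angle θ = 49° with the incident direction, so by the law of cosines:
|p⃗_e|² = p₀² + p'² − 2p₀p'cos θ
|p⃗_e|² = (1.4392e-22)² + (1.2184e-22)² − 2·1.4392e-22·1.2184e-22·cos(49°)
|p⃗_e| = 1.1203e-22 kg·m/s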